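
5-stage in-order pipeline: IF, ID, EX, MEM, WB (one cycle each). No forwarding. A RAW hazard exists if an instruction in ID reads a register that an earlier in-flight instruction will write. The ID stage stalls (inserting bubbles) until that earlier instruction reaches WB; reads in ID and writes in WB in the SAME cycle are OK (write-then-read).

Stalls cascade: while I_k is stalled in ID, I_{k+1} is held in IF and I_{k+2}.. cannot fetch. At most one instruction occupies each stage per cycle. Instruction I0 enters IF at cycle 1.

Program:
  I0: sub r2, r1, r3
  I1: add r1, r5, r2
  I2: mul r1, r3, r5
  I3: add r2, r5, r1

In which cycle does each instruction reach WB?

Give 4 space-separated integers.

I0 sub r2 <- r1,r3: IF@1 ID@2 stall=0 (-) EX@3 MEM@4 WB@5
I1 add r1 <- r5,r2: IF@2 ID@3 stall=2 (RAW on I0.r2 (WB@5)) EX@6 MEM@7 WB@8
I2 mul r1 <- r3,r5: IF@3 ID@6 stall=0 (-) EX@7 MEM@8 WB@9
I3 add r2 <- r5,r1: IF@6 ID@7 stall=2 (RAW on I2.r1 (WB@9)) EX@10 MEM@11 WB@12

Answer: 5 8 9 12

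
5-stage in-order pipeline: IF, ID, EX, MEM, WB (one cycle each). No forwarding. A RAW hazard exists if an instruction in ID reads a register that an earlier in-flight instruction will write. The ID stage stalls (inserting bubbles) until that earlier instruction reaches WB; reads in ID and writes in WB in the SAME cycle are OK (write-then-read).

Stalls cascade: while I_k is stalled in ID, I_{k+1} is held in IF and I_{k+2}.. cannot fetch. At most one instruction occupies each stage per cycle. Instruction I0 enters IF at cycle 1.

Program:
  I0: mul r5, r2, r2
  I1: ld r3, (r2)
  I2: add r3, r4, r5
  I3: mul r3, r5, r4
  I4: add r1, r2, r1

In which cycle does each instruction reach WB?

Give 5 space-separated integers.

I0 mul r5 <- r2,r2: IF@1 ID@2 stall=0 (-) EX@3 MEM@4 WB@5
I1 ld r3 <- r2: IF@2 ID@3 stall=0 (-) EX@4 MEM@5 WB@6
I2 add r3 <- r4,r5: IF@3 ID@4 stall=1 (RAW on I0.r5 (WB@5)) EX@6 MEM@7 WB@8
I3 mul r3 <- r5,r4: IF@4 ID@6 stall=0 (-) EX@7 MEM@8 WB@9
I4 add r1 <- r2,r1: IF@6 ID@7 stall=0 (-) EX@8 MEM@9 WB@10

Answer: 5 6 8 9 10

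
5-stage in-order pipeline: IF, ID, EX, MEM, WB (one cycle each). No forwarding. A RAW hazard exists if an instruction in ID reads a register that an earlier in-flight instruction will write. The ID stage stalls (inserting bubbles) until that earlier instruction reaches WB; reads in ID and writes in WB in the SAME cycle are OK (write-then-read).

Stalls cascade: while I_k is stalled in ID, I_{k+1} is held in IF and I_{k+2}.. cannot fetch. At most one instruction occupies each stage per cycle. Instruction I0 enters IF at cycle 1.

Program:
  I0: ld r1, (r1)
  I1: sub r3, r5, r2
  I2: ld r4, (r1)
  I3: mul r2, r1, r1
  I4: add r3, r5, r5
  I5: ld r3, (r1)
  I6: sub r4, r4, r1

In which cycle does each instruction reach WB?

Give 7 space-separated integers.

Answer: 5 6 8 9 10 11 12

Derivation:
I0 ld r1 <- r1: IF@1 ID@2 stall=0 (-) EX@3 MEM@4 WB@5
I1 sub r3 <- r5,r2: IF@2 ID@3 stall=0 (-) EX@4 MEM@5 WB@6
I2 ld r4 <- r1: IF@3 ID@4 stall=1 (RAW on I0.r1 (WB@5)) EX@6 MEM@7 WB@8
I3 mul r2 <- r1,r1: IF@4 ID@6 stall=0 (-) EX@7 MEM@8 WB@9
I4 add r3 <- r5,r5: IF@6 ID@7 stall=0 (-) EX@8 MEM@9 WB@10
I5 ld r3 <- r1: IF@7 ID@8 stall=0 (-) EX@9 MEM@10 WB@11
I6 sub r4 <- r4,r1: IF@8 ID@9 stall=0 (-) EX@10 MEM@11 WB@12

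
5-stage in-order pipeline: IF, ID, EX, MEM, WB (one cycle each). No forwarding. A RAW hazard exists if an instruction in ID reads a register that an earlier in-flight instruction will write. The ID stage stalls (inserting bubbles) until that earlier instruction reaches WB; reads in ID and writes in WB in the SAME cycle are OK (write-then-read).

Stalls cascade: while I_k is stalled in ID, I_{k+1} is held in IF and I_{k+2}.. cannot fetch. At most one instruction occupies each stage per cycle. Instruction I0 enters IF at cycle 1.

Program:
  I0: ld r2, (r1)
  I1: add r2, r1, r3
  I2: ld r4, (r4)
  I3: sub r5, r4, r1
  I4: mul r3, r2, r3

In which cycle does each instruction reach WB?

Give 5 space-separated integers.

I0 ld r2 <- r1: IF@1 ID@2 stall=0 (-) EX@3 MEM@4 WB@5
I1 add r2 <- r1,r3: IF@2 ID@3 stall=0 (-) EX@4 MEM@5 WB@6
I2 ld r4 <- r4: IF@3 ID@4 stall=0 (-) EX@5 MEM@6 WB@7
I3 sub r5 <- r4,r1: IF@4 ID@5 stall=2 (RAW on I2.r4 (WB@7)) EX@8 MEM@9 WB@10
I4 mul r3 <- r2,r3: IF@5 ID@8 stall=0 (-) EX@9 MEM@10 WB@11

Answer: 5 6 7 10 11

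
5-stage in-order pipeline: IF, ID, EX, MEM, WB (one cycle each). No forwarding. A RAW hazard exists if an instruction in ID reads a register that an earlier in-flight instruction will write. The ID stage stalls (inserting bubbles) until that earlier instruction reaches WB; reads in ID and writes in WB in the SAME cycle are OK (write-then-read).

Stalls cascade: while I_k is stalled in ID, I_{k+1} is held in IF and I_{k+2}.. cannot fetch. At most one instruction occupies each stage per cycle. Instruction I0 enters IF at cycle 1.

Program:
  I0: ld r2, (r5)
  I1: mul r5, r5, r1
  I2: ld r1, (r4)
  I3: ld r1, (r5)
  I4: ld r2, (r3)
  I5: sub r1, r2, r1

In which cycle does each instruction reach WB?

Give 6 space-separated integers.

Answer: 5 6 7 9 10 13

Derivation:
I0 ld r2 <- r5: IF@1 ID@2 stall=0 (-) EX@3 MEM@4 WB@5
I1 mul r5 <- r5,r1: IF@2 ID@3 stall=0 (-) EX@4 MEM@5 WB@6
I2 ld r1 <- r4: IF@3 ID@4 stall=0 (-) EX@5 MEM@6 WB@7
I3 ld r1 <- r5: IF@4 ID@5 stall=1 (RAW on I1.r5 (WB@6)) EX@7 MEM@8 WB@9
I4 ld r2 <- r3: IF@5 ID@7 stall=0 (-) EX@8 MEM@9 WB@10
I5 sub r1 <- r2,r1: IF@7 ID@8 stall=2 (RAW on I4.r2 (WB@10)) EX@11 MEM@12 WB@13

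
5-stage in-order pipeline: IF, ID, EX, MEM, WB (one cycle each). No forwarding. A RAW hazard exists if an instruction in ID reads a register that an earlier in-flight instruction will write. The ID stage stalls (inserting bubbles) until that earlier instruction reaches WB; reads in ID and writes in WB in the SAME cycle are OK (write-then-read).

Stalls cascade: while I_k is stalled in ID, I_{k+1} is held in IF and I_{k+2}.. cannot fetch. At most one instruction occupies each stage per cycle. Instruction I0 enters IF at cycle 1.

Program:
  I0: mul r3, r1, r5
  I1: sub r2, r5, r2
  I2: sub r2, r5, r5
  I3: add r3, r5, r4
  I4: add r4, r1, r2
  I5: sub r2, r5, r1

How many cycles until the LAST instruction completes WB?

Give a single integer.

I0 mul r3 <- r1,r5: IF@1 ID@2 stall=0 (-) EX@3 MEM@4 WB@5
I1 sub r2 <- r5,r2: IF@2 ID@3 stall=0 (-) EX@4 MEM@5 WB@6
I2 sub r2 <- r5,r5: IF@3 ID@4 stall=0 (-) EX@5 MEM@6 WB@7
I3 add r3 <- r5,r4: IF@4 ID@5 stall=0 (-) EX@6 MEM@7 WB@8
I4 add r4 <- r1,r2: IF@5 ID@6 stall=1 (RAW on I2.r2 (WB@7)) EX@8 MEM@9 WB@10
I5 sub r2 <- r5,r1: IF@6 ID@8 stall=0 (-) EX@9 MEM@10 WB@11

Answer: 11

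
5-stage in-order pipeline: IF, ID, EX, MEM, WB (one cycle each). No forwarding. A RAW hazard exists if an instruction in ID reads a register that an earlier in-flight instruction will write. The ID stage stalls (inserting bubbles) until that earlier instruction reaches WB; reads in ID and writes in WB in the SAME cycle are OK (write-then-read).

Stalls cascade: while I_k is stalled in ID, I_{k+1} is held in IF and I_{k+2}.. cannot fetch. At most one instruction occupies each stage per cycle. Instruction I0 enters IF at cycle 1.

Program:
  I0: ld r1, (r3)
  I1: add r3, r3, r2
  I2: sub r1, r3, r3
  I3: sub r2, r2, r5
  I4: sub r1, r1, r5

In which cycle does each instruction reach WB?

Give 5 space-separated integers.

I0 ld r1 <- r3: IF@1 ID@2 stall=0 (-) EX@3 MEM@4 WB@5
I1 add r3 <- r3,r2: IF@2 ID@3 stall=0 (-) EX@4 MEM@5 WB@6
I2 sub r1 <- r3,r3: IF@3 ID@4 stall=2 (RAW on I1.r3 (WB@6)) EX@7 MEM@8 WB@9
I3 sub r2 <- r2,r5: IF@4 ID@7 stall=0 (-) EX@8 MEM@9 WB@10
I4 sub r1 <- r1,r5: IF@7 ID@8 stall=1 (RAW on I2.r1 (WB@9)) EX@10 MEM@11 WB@12

Answer: 5 6 9 10 12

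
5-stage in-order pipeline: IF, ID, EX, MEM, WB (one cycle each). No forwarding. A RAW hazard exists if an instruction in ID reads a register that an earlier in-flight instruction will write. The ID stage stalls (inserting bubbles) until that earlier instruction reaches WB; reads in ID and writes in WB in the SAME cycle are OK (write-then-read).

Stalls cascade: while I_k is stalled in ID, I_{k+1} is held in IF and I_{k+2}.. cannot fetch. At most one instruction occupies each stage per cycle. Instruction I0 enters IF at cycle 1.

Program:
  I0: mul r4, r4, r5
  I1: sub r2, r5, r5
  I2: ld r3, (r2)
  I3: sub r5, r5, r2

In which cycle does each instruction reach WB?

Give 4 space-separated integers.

Answer: 5 6 9 10

Derivation:
I0 mul r4 <- r4,r5: IF@1 ID@2 stall=0 (-) EX@3 MEM@4 WB@5
I1 sub r2 <- r5,r5: IF@2 ID@3 stall=0 (-) EX@4 MEM@5 WB@6
I2 ld r3 <- r2: IF@3 ID@4 stall=2 (RAW on I1.r2 (WB@6)) EX@7 MEM@8 WB@9
I3 sub r5 <- r5,r2: IF@4 ID@7 stall=0 (-) EX@8 MEM@9 WB@10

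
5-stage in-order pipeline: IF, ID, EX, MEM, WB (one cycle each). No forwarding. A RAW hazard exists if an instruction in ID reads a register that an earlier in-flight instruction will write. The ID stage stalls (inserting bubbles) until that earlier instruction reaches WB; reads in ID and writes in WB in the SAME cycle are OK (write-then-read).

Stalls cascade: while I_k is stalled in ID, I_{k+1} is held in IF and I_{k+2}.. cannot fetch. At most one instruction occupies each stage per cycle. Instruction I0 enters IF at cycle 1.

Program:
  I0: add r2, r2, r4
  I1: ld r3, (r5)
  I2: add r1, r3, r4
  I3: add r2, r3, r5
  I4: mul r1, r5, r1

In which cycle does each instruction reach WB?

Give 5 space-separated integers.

I0 add r2 <- r2,r4: IF@1 ID@2 stall=0 (-) EX@3 MEM@4 WB@5
I1 ld r3 <- r5: IF@2 ID@3 stall=0 (-) EX@4 MEM@5 WB@6
I2 add r1 <- r3,r4: IF@3 ID@4 stall=2 (RAW on I1.r3 (WB@6)) EX@7 MEM@8 WB@9
I3 add r2 <- r3,r5: IF@4 ID@7 stall=0 (-) EX@8 MEM@9 WB@10
I4 mul r1 <- r5,r1: IF@7 ID@8 stall=1 (RAW on I2.r1 (WB@9)) EX@10 MEM@11 WB@12

Answer: 5 6 9 10 12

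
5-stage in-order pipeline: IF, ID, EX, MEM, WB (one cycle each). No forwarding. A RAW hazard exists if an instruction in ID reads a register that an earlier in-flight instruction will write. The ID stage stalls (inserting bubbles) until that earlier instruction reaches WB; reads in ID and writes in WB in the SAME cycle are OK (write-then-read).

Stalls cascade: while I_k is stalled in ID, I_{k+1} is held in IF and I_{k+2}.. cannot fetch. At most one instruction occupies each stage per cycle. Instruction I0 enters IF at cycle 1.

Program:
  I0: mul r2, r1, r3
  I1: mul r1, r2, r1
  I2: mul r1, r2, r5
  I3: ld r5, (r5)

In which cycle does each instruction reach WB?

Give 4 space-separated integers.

I0 mul r2 <- r1,r3: IF@1 ID@2 stall=0 (-) EX@3 MEM@4 WB@5
I1 mul r1 <- r2,r1: IF@2 ID@3 stall=2 (RAW on I0.r2 (WB@5)) EX@6 MEM@7 WB@8
I2 mul r1 <- r2,r5: IF@3 ID@6 stall=0 (-) EX@7 MEM@8 WB@9
I3 ld r5 <- r5: IF@6 ID@7 stall=0 (-) EX@8 MEM@9 WB@10

Answer: 5 8 9 10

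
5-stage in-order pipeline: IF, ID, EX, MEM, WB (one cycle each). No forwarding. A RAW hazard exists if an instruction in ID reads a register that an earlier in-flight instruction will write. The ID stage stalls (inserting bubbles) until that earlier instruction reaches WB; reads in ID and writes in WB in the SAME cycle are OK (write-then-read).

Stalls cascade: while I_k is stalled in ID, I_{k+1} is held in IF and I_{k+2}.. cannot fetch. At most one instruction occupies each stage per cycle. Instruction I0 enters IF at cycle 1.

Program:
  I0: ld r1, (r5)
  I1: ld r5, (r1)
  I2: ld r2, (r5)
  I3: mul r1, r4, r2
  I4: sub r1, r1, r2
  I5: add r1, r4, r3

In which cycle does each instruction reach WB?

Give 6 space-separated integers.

I0 ld r1 <- r5: IF@1 ID@2 stall=0 (-) EX@3 MEM@4 WB@5
I1 ld r5 <- r1: IF@2 ID@3 stall=2 (RAW on I0.r1 (WB@5)) EX@6 MEM@7 WB@8
I2 ld r2 <- r5: IF@3 ID@6 stall=2 (RAW on I1.r5 (WB@8)) EX@9 MEM@10 WB@11
I3 mul r1 <- r4,r2: IF@6 ID@9 stall=2 (RAW on I2.r2 (WB@11)) EX@12 MEM@13 WB@14
I4 sub r1 <- r1,r2: IF@9 ID@12 stall=2 (RAW on I3.r1 (WB@14)) EX@15 MEM@16 WB@17
I5 add r1 <- r4,r3: IF@12 ID@15 stall=0 (-) EX@16 MEM@17 WB@18

Answer: 5 8 11 14 17 18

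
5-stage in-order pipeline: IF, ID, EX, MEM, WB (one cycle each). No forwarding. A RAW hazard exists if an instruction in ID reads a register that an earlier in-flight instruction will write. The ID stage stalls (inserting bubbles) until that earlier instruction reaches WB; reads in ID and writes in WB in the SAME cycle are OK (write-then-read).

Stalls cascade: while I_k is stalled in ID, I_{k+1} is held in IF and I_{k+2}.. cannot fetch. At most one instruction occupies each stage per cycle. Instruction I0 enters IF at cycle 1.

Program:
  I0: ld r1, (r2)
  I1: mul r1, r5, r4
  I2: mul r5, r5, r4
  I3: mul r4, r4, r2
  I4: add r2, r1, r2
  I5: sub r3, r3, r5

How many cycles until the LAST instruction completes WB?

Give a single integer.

Answer: 10

Derivation:
I0 ld r1 <- r2: IF@1 ID@2 stall=0 (-) EX@3 MEM@4 WB@5
I1 mul r1 <- r5,r4: IF@2 ID@3 stall=0 (-) EX@4 MEM@5 WB@6
I2 mul r5 <- r5,r4: IF@3 ID@4 stall=0 (-) EX@5 MEM@6 WB@7
I3 mul r4 <- r4,r2: IF@4 ID@5 stall=0 (-) EX@6 MEM@7 WB@8
I4 add r2 <- r1,r2: IF@5 ID@6 stall=0 (-) EX@7 MEM@8 WB@9
I5 sub r3 <- r3,r5: IF@6 ID@7 stall=0 (-) EX@8 MEM@9 WB@10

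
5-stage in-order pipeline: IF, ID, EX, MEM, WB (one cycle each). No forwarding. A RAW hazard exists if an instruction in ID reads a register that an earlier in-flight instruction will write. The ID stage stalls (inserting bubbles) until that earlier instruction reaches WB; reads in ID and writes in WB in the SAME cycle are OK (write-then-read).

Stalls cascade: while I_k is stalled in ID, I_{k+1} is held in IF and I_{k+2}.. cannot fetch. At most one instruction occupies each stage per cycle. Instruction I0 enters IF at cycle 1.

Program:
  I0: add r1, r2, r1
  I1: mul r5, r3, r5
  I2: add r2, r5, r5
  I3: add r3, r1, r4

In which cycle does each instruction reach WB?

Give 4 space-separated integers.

Answer: 5 6 9 10

Derivation:
I0 add r1 <- r2,r1: IF@1 ID@2 stall=0 (-) EX@3 MEM@4 WB@5
I1 mul r5 <- r3,r5: IF@2 ID@3 stall=0 (-) EX@4 MEM@5 WB@6
I2 add r2 <- r5,r5: IF@3 ID@4 stall=2 (RAW on I1.r5 (WB@6)) EX@7 MEM@8 WB@9
I3 add r3 <- r1,r4: IF@4 ID@7 stall=0 (-) EX@8 MEM@9 WB@10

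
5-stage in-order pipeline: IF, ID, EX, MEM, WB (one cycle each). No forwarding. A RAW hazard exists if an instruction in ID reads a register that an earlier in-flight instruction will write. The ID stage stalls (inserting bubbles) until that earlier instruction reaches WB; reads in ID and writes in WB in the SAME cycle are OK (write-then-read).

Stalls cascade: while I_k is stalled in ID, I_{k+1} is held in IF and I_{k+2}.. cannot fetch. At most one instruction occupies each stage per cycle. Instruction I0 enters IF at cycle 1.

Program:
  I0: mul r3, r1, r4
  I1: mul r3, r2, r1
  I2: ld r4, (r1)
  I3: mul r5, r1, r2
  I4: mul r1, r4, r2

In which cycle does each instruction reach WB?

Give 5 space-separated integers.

I0 mul r3 <- r1,r4: IF@1 ID@2 stall=0 (-) EX@3 MEM@4 WB@5
I1 mul r3 <- r2,r1: IF@2 ID@3 stall=0 (-) EX@4 MEM@5 WB@6
I2 ld r4 <- r1: IF@3 ID@4 stall=0 (-) EX@5 MEM@6 WB@7
I3 mul r5 <- r1,r2: IF@4 ID@5 stall=0 (-) EX@6 MEM@7 WB@8
I4 mul r1 <- r4,r2: IF@5 ID@6 stall=1 (RAW on I2.r4 (WB@7)) EX@8 MEM@9 WB@10

Answer: 5 6 7 8 10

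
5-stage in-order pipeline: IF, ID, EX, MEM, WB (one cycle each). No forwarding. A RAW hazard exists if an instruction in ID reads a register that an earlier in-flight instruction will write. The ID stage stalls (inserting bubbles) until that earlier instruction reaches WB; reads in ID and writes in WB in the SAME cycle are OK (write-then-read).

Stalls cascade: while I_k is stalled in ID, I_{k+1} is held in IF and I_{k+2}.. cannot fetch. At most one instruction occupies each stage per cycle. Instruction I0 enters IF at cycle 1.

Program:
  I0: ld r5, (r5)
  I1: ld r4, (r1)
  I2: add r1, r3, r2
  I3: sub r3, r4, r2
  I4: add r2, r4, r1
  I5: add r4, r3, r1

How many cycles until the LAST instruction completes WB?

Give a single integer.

Answer: 12

Derivation:
I0 ld r5 <- r5: IF@1 ID@2 stall=0 (-) EX@3 MEM@4 WB@5
I1 ld r4 <- r1: IF@2 ID@3 stall=0 (-) EX@4 MEM@5 WB@6
I2 add r1 <- r3,r2: IF@3 ID@4 stall=0 (-) EX@5 MEM@6 WB@7
I3 sub r3 <- r4,r2: IF@4 ID@5 stall=1 (RAW on I1.r4 (WB@6)) EX@7 MEM@8 WB@9
I4 add r2 <- r4,r1: IF@5 ID@7 stall=0 (-) EX@8 MEM@9 WB@10
I5 add r4 <- r3,r1: IF@7 ID@8 stall=1 (RAW on I3.r3 (WB@9)) EX@10 MEM@11 WB@12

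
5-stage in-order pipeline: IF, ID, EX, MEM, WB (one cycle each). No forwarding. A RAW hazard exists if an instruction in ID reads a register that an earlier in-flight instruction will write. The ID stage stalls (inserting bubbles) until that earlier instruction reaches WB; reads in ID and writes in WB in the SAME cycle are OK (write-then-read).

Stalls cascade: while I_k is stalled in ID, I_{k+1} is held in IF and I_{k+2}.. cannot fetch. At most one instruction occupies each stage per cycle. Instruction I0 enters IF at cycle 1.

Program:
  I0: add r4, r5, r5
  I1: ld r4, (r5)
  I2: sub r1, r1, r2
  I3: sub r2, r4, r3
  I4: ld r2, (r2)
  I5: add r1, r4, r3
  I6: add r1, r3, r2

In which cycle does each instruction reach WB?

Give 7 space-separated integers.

Answer: 5 6 7 9 12 13 15

Derivation:
I0 add r4 <- r5,r5: IF@1 ID@2 stall=0 (-) EX@3 MEM@4 WB@5
I1 ld r4 <- r5: IF@2 ID@3 stall=0 (-) EX@4 MEM@5 WB@6
I2 sub r1 <- r1,r2: IF@3 ID@4 stall=0 (-) EX@5 MEM@6 WB@7
I3 sub r2 <- r4,r3: IF@4 ID@5 stall=1 (RAW on I1.r4 (WB@6)) EX@7 MEM@8 WB@9
I4 ld r2 <- r2: IF@5 ID@7 stall=2 (RAW on I3.r2 (WB@9)) EX@10 MEM@11 WB@12
I5 add r1 <- r4,r3: IF@7 ID@10 stall=0 (-) EX@11 MEM@12 WB@13
I6 add r1 <- r3,r2: IF@10 ID@11 stall=1 (RAW on I4.r2 (WB@12)) EX@13 MEM@14 WB@15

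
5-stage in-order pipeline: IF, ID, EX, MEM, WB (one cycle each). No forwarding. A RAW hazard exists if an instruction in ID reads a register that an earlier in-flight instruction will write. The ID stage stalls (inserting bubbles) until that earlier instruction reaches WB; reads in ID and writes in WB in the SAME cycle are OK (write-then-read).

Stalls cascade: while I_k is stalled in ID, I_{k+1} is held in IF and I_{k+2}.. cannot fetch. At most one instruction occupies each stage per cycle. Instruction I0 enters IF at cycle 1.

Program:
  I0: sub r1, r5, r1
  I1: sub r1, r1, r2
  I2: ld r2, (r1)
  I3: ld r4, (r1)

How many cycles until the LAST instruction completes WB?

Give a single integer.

I0 sub r1 <- r5,r1: IF@1 ID@2 stall=0 (-) EX@3 MEM@4 WB@5
I1 sub r1 <- r1,r2: IF@2 ID@3 stall=2 (RAW on I0.r1 (WB@5)) EX@6 MEM@7 WB@8
I2 ld r2 <- r1: IF@3 ID@6 stall=2 (RAW on I1.r1 (WB@8)) EX@9 MEM@10 WB@11
I3 ld r4 <- r1: IF@6 ID@9 stall=0 (-) EX@10 MEM@11 WB@12

Answer: 12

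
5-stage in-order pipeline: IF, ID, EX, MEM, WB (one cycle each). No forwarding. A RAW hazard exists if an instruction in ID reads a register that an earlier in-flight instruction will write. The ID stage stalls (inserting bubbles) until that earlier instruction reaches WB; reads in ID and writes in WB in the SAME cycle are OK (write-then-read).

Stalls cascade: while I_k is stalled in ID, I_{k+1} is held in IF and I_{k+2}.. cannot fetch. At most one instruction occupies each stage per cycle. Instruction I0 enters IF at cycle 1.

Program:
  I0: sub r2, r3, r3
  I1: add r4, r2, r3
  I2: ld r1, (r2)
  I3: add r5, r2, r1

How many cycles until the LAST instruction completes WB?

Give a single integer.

I0 sub r2 <- r3,r3: IF@1 ID@2 stall=0 (-) EX@3 MEM@4 WB@5
I1 add r4 <- r2,r3: IF@2 ID@3 stall=2 (RAW on I0.r2 (WB@5)) EX@6 MEM@7 WB@8
I2 ld r1 <- r2: IF@3 ID@6 stall=0 (-) EX@7 MEM@8 WB@9
I3 add r5 <- r2,r1: IF@6 ID@7 stall=2 (RAW on I2.r1 (WB@9)) EX@10 MEM@11 WB@12

Answer: 12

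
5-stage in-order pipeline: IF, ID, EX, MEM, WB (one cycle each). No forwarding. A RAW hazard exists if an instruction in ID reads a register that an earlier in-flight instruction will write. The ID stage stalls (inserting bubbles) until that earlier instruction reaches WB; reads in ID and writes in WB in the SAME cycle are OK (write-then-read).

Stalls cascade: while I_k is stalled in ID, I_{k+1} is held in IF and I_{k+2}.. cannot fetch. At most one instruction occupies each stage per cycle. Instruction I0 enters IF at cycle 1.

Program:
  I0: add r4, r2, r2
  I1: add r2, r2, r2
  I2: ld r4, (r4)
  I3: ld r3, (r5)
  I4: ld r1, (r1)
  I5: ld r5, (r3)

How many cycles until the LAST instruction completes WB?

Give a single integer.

Answer: 12

Derivation:
I0 add r4 <- r2,r2: IF@1 ID@2 stall=0 (-) EX@3 MEM@4 WB@5
I1 add r2 <- r2,r2: IF@2 ID@3 stall=0 (-) EX@4 MEM@5 WB@6
I2 ld r4 <- r4: IF@3 ID@4 stall=1 (RAW on I0.r4 (WB@5)) EX@6 MEM@7 WB@8
I3 ld r3 <- r5: IF@4 ID@6 stall=0 (-) EX@7 MEM@8 WB@9
I4 ld r1 <- r1: IF@6 ID@7 stall=0 (-) EX@8 MEM@9 WB@10
I5 ld r5 <- r3: IF@7 ID@8 stall=1 (RAW on I3.r3 (WB@9)) EX@10 MEM@11 WB@12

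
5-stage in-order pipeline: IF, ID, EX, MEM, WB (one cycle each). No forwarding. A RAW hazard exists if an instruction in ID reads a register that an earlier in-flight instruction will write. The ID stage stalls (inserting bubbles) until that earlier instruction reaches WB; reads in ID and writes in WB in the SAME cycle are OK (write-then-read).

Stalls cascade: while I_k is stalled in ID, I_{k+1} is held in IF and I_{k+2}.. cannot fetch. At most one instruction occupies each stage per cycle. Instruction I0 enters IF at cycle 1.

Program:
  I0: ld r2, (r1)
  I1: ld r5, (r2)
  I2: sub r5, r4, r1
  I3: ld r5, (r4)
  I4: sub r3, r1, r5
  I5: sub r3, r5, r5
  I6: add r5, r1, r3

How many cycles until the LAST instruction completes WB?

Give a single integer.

I0 ld r2 <- r1: IF@1 ID@2 stall=0 (-) EX@3 MEM@4 WB@5
I1 ld r5 <- r2: IF@2 ID@3 stall=2 (RAW on I0.r2 (WB@5)) EX@6 MEM@7 WB@8
I2 sub r5 <- r4,r1: IF@3 ID@6 stall=0 (-) EX@7 MEM@8 WB@9
I3 ld r5 <- r4: IF@6 ID@7 stall=0 (-) EX@8 MEM@9 WB@10
I4 sub r3 <- r1,r5: IF@7 ID@8 stall=2 (RAW on I3.r5 (WB@10)) EX@11 MEM@12 WB@13
I5 sub r3 <- r5,r5: IF@8 ID@11 stall=0 (-) EX@12 MEM@13 WB@14
I6 add r5 <- r1,r3: IF@11 ID@12 stall=2 (RAW on I5.r3 (WB@14)) EX@15 MEM@16 WB@17

Answer: 17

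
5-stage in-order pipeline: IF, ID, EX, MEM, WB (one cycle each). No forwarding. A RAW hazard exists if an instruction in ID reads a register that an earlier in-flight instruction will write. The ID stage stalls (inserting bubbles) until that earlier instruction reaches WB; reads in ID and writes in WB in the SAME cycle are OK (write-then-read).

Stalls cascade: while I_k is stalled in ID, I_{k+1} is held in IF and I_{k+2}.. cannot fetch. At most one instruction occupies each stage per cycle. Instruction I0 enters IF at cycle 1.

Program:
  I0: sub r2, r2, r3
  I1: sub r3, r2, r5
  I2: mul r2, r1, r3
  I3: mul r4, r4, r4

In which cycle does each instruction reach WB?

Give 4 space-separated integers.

Answer: 5 8 11 12

Derivation:
I0 sub r2 <- r2,r3: IF@1 ID@2 stall=0 (-) EX@3 MEM@4 WB@5
I1 sub r3 <- r2,r5: IF@2 ID@3 stall=2 (RAW on I0.r2 (WB@5)) EX@6 MEM@7 WB@8
I2 mul r2 <- r1,r3: IF@3 ID@6 stall=2 (RAW on I1.r3 (WB@8)) EX@9 MEM@10 WB@11
I3 mul r4 <- r4,r4: IF@6 ID@9 stall=0 (-) EX@10 MEM@11 WB@12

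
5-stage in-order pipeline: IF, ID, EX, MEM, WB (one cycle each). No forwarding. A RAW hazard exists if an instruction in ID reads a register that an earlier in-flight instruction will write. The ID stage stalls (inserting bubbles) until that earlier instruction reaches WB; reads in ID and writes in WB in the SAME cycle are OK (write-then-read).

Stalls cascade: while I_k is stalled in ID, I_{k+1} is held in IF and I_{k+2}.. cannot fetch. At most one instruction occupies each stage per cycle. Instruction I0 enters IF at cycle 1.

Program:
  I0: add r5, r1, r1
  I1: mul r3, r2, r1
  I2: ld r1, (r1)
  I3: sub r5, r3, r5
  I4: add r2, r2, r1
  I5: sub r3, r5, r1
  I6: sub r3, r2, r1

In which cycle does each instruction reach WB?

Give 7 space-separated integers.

Answer: 5 6 7 9 10 12 13

Derivation:
I0 add r5 <- r1,r1: IF@1 ID@2 stall=0 (-) EX@3 MEM@4 WB@5
I1 mul r3 <- r2,r1: IF@2 ID@3 stall=0 (-) EX@4 MEM@5 WB@6
I2 ld r1 <- r1: IF@3 ID@4 stall=0 (-) EX@5 MEM@6 WB@7
I3 sub r5 <- r3,r5: IF@4 ID@5 stall=1 (RAW on I1.r3 (WB@6)) EX@7 MEM@8 WB@9
I4 add r2 <- r2,r1: IF@5 ID@7 stall=0 (-) EX@8 MEM@9 WB@10
I5 sub r3 <- r5,r1: IF@7 ID@8 stall=1 (RAW on I3.r5 (WB@9)) EX@10 MEM@11 WB@12
I6 sub r3 <- r2,r1: IF@8 ID@10 stall=0 (-) EX@11 MEM@12 WB@13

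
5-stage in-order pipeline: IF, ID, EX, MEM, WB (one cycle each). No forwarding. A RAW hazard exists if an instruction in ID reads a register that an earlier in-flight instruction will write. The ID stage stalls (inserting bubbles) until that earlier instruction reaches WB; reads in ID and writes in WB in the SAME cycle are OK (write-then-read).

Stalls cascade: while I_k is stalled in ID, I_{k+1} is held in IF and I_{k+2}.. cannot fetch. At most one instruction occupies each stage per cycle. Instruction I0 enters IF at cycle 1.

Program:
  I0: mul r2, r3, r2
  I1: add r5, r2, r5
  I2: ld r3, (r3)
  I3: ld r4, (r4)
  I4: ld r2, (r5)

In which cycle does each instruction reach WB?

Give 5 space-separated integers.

I0 mul r2 <- r3,r2: IF@1 ID@2 stall=0 (-) EX@3 MEM@4 WB@5
I1 add r5 <- r2,r5: IF@2 ID@3 stall=2 (RAW on I0.r2 (WB@5)) EX@6 MEM@7 WB@8
I2 ld r3 <- r3: IF@3 ID@6 stall=0 (-) EX@7 MEM@8 WB@9
I3 ld r4 <- r4: IF@6 ID@7 stall=0 (-) EX@8 MEM@9 WB@10
I4 ld r2 <- r5: IF@7 ID@8 stall=0 (-) EX@9 MEM@10 WB@11

Answer: 5 8 9 10 11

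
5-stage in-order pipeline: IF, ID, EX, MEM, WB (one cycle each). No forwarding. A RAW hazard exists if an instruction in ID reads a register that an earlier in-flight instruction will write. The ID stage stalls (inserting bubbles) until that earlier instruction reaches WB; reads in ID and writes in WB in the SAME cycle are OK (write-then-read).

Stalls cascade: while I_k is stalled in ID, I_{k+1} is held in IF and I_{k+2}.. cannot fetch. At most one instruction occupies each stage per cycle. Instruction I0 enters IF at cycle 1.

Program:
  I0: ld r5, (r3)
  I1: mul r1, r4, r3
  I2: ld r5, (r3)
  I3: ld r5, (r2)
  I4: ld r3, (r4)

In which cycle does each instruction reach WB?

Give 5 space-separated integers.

Answer: 5 6 7 8 9

Derivation:
I0 ld r5 <- r3: IF@1 ID@2 stall=0 (-) EX@3 MEM@4 WB@5
I1 mul r1 <- r4,r3: IF@2 ID@3 stall=0 (-) EX@4 MEM@5 WB@6
I2 ld r5 <- r3: IF@3 ID@4 stall=0 (-) EX@5 MEM@6 WB@7
I3 ld r5 <- r2: IF@4 ID@5 stall=0 (-) EX@6 MEM@7 WB@8
I4 ld r3 <- r4: IF@5 ID@6 stall=0 (-) EX@7 MEM@8 WB@9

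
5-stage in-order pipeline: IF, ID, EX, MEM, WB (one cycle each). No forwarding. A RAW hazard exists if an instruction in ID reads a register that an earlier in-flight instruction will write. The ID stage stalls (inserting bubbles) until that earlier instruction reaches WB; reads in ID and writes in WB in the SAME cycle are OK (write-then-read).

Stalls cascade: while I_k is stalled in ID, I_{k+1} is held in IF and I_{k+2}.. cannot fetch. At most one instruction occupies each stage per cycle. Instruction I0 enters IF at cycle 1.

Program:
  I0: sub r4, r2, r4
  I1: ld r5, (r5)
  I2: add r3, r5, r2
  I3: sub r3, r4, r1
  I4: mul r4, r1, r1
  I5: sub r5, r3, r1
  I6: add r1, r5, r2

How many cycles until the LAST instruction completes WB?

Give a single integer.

I0 sub r4 <- r2,r4: IF@1 ID@2 stall=0 (-) EX@3 MEM@4 WB@5
I1 ld r5 <- r5: IF@2 ID@3 stall=0 (-) EX@4 MEM@5 WB@6
I2 add r3 <- r5,r2: IF@3 ID@4 stall=2 (RAW on I1.r5 (WB@6)) EX@7 MEM@8 WB@9
I3 sub r3 <- r4,r1: IF@4 ID@7 stall=0 (-) EX@8 MEM@9 WB@10
I4 mul r4 <- r1,r1: IF@7 ID@8 stall=0 (-) EX@9 MEM@10 WB@11
I5 sub r5 <- r3,r1: IF@8 ID@9 stall=1 (RAW on I3.r3 (WB@10)) EX@11 MEM@12 WB@13
I6 add r1 <- r5,r2: IF@9 ID@11 stall=2 (RAW on I5.r5 (WB@13)) EX@14 MEM@15 WB@16

Answer: 16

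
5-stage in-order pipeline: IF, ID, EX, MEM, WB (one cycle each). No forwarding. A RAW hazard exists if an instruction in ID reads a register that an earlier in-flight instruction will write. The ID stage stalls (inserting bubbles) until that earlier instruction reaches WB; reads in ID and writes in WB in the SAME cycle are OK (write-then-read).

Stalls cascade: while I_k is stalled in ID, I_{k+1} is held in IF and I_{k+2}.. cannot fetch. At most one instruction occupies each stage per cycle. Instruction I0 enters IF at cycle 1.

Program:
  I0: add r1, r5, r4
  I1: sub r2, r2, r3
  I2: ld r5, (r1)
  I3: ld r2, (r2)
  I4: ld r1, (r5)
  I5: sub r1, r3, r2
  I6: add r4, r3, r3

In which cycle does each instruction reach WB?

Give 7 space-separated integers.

I0 add r1 <- r5,r4: IF@1 ID@2 stall=0 (-) EX@3 MEM@4 WB@5
I1 sub r2 <- r2,r3: IF@2 ID@3 stall=0 (-) EX@4 MEM@5 WB@6
I2 ld r5 <- r1: IF@3 ID@4 stall=1 (RAW on I0.r1 (WB@5)) EX@6 MEM@7 WB@8
I3 ld r2 <- r2: IF@4 ID@6 stall=0 (-) EX@7 MEM@8 WB@9
I4 ld r1 <- r5: IF@6 ID@7 stall=1 (RAW on I2.r5 (WB@8)) EX@9 MEM@10 WB@11
I5 sub r1 <- r3,r2: IF@7 ID@9 stall=0 (-) EX@10 MEM@11 WB@12
I6 add r4 <- r3,r3: IF@9 ID@10 stall=0 (-) EX@11 MEM@12 WB@13

Answer: 5 6 8 9 11 12 13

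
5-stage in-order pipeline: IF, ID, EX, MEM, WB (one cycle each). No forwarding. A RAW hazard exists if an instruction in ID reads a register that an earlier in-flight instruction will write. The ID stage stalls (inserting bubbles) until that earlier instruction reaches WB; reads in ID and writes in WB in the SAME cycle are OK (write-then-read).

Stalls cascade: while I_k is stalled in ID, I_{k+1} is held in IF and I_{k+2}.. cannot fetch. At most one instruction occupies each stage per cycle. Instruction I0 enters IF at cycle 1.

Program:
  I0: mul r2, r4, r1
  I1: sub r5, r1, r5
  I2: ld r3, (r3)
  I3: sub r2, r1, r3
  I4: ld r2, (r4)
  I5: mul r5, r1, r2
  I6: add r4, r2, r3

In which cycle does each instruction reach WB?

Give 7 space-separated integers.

I0 mul r2 <- r4,r1: IF@1 ID@2 stall=0 (-) EX@3 MEM@4 WB@5
I1 sub r5 <- r1,r5: IF@2 ID@3 stall=0 (-) EX@4 MEM@5 WB@6
I2 ld r3 <- r3: IF@3 ID@4 stall=0 (-) EX@5 MEM@6 WB@7
I3 sub r2 <- r1,r3: IF@4 ID@5 stall=2 (RAW on I2.r3 (WB@7)) EX@8 MEM@9 WB@10
I4 ld r2 <- r4: IF@5 ID@8 stall=0 (-) EX@9 MEM@10 WB@11
I5 mul r5 <- r1,r2: IF@8 ID@9 stall=2 (RAW on I4.r2 (WB@11)) EX@12 MEM@13 WB@14
I6 add r4 <- r2,r3: IF@9 ID@12 stall=0 (-) EX@13 MEM@14 WB@15

Answer: 5 6 7 10 11 14 15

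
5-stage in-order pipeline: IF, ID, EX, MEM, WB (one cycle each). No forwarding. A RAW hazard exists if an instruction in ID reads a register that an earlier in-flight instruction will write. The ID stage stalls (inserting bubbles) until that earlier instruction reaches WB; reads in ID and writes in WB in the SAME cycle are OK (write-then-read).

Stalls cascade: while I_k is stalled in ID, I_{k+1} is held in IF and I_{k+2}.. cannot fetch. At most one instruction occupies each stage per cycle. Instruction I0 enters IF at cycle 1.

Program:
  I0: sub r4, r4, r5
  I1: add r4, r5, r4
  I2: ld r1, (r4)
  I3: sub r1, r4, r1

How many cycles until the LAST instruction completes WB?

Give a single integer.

I0 sub r4 <- r4,r5: IF@1 ID@2 stall=0 (-) EX@3 MEM@4 WB@5
I1 add r4 <- r5,r4: IF@2 ID@3 stall=2 (RAW on I0.r4 (WB@5)) EX@6 MEM@7 WB@8
I2 ld r1 <- r4: IF@3 ID@6 stall=2 (RAW on I1.r4 (WB@8)) EX@9 MEM@10 WB@11
I3 sub r1 <- r4,r1: IF@6 ID@9 stall=2 (RAW on I2.r1 (WB@11)) EX@12 MEM@13 WB@14

Answer: 14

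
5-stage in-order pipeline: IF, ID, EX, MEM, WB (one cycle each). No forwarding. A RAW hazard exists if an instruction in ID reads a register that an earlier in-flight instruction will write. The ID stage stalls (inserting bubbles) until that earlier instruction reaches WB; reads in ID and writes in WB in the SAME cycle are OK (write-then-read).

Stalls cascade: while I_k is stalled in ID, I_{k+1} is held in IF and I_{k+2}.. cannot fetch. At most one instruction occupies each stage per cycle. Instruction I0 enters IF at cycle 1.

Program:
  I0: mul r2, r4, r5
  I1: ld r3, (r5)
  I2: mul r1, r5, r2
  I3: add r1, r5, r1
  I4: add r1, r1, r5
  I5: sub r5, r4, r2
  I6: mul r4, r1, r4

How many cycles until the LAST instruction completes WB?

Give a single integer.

I0 mul r2 <- r4,r5: IF@1 ID@2 stall=0 (-) EX@3 MEM@4 WB@5
I1 ld r3 <- r5: IF@2 ID@3 stall=0 (-) EX@4 MEM@5 WB@6
I2 mul r1 <- r5,r2: IF@3 ID@4 stall=1 (RAW on I0.r2 (WB@5)) EX@6 MEM@7 WB@8
I3 add r1 <- r5,r1: IF@4 ID@6 stall=2 (RAW on I2.r1 (WB@8)) EX@9 MEM@10 WB@11
I4 add r1 <- r1,r5: IF@6 ID@9 stall=2 (RAW on I3.r1 (WB@11)) EX@12 MEM@13 WB@14
I5 sub r5 <- r4,r2: IF@9 ID@12 stall=0 (-) EX@13 MEM@14 WB@15
I6 mul r4 <- r1,r4: IF@12 ID@13 stall=1 (RAW on I4.r1 (WB@14)) EX@15 MEM@16 WB@17

Answer: 17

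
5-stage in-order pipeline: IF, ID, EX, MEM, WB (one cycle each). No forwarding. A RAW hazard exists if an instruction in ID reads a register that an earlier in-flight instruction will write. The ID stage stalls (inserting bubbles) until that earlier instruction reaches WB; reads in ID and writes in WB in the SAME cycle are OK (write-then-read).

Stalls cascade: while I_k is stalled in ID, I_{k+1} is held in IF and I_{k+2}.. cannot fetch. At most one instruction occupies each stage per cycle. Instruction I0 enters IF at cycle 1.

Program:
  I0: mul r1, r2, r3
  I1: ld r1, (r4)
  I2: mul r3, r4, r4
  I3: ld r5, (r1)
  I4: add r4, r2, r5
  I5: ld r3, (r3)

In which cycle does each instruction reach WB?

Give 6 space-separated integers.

I0 mul r1 <- r2,r3: IF@1 ID@2 stall=0 (-) EX@3 MEM@4 WB@5
I1 ld r1 <- r4: IF@2 ID@3 stall=0 (-) EX@4 MEM@5 WB@6
I2 mul r3 <- r4,r4: IF@3 ID@4 stall=0 (-) EX@5 MEM@6 WB@7
I3 ld r5 <- r1: IF@4 ID@5 stall=1 (RAW on I1.r1 (WB@6)) EX@7 MEM@8 WB@9
I4 add r4 <- r2,r5: IF@5 ID@7 stall=2 (RAW on I3.r5 (WB@9)) EX@10 MEM@11 WB@12
I5 ld r3 <- r3: IF@7 ID@10 stall=0 (-) EX@11 MEM@12 WB@13

Answer: 5 6 7 9 12 13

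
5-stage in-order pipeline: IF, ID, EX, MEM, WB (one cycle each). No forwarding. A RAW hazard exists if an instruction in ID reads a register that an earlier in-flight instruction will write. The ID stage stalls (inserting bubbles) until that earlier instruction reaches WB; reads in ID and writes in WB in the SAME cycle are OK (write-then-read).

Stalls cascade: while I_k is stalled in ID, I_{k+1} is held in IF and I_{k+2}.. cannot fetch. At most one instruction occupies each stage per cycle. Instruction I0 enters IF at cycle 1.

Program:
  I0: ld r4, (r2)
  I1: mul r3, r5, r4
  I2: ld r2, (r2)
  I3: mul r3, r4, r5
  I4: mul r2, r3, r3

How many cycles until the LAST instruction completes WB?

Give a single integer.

Answer: 13

Derivation:
I0 ld r4 <- r2: IF@1 ID@2 stall=0 (-) EX@3 MEM@4 WB@5
I1 mul r3 <- r5,r4: IF@2 ID@3 stall=2 (RAW on I0.r4 (WB@5)) EX@6 MEM@7 WB@8
I2 ld r2 <- r2: IF@3 ID@6 stall=0 (-) EX@7 MEM@8 WB@9
I3 mul r3 <- r4,r5: IF@6 ID@7 stall=0 (-) EX@8 MEM@9 WB@10
I4 mul r2 <- r3,r3: IF@7 ID@8 stall=2 (RAW on I3.r3 (WB@10)) EX@11 MEM@12 WB@13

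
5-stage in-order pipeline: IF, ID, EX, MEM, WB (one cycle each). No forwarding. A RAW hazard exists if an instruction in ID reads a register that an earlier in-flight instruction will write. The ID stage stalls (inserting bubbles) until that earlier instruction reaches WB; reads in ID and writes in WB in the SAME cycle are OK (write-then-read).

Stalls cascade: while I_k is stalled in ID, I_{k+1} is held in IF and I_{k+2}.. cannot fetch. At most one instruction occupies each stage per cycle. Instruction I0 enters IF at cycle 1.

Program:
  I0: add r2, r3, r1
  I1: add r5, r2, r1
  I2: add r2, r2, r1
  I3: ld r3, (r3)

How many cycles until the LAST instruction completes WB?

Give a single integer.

I0 add r2 <- r3,r1: IF@1 ID@2 stall=0 (-) EX@3 MEM@4 WB@5
I1 add r5 <- r2,r1: IF@2 ID@3 stall=2 (RAW on I0.r2 (WB@5)) EX@6 MEM@7 WB@8
I2 add r2 <- r2,r1: IF@3 ID@6 stall=0 (-) EX@7 MEM@8 WB@9
I3 ld r3 <- r3: IF@6 ID@7 stall=0 (-) EX@8 MEM@9 WB@10

Answer: 10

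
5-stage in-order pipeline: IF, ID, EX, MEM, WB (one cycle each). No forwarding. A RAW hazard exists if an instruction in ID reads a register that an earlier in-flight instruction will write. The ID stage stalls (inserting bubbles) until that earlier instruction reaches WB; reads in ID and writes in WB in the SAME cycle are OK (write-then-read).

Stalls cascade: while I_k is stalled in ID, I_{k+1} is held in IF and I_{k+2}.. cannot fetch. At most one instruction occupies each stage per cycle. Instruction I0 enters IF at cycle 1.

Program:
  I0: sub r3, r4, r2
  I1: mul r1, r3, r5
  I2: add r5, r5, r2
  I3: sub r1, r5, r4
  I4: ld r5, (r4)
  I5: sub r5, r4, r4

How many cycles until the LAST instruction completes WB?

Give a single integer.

Answer: 14

Derivation:
I0 sub r3 <- r4,r2: IF@1 ID@2 stall=0 (-) EX@3 MEM@4 WB@5
I1 mul r1 <- r3,r5: IF@2 ID@3 stall=2 (RAW on I0.r3 (WB@5)) EX@6 MEM@7 WB@8
I2 add r5 <- r5,r2: IF@3 ID@6 stall=0 (-) EX@7 MEM@8 WB@9
I3 sub r1 <- r5,r4: IF@6 ID@7 stall=2 (RAW on I2.r5 (WB@9)) EX@10 MEM@11 WB@12
I4 ld r5 <- r4: IF@7 ID@10 stall=0 (-) EX@11 MEM@12 WB@13
I5 sub r5 <- r4,r4: IF@10 ID@11 stall=0 (-) EX@12 MEM@13 WB@14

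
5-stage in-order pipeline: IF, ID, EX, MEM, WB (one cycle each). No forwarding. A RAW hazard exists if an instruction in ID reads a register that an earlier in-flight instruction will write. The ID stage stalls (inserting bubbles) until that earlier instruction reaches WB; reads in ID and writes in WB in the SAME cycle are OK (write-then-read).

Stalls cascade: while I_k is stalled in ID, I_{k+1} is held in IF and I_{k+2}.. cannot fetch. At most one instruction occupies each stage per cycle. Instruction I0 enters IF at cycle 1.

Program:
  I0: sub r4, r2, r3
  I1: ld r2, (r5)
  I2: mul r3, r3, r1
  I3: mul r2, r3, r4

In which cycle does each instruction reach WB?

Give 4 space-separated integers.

Answer: 5 6 7 10

Derivation:
I0 sub r4 <- r2,r3: IF@1 ID@2 stall=0 (-) EX@3 MEM@4 WB@5
I1 ld r2 <- r5: IF@2 ID@3 stall=0 (-) EX@4 MEM@5 WB@6
I2 mul r3 <- r3,r1: IF@3 ID@4 stall=0 (-) EX@5 MEM@6 WB@7
I3 mul r2 <- r3,r4: IF@4 ID@5 stall=2 (RAW on I2.r3 (WB@7)) EX@8 MEM@9 WB@10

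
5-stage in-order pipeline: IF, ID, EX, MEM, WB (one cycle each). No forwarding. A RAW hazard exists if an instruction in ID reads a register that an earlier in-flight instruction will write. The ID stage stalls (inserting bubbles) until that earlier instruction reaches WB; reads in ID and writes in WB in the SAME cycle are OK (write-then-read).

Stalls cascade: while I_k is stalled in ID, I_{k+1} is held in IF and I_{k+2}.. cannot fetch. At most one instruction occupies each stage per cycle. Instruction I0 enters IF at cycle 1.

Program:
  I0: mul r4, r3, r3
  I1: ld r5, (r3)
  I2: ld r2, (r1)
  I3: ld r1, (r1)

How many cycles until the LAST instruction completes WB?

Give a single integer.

I0 mul r4 <- r3,r3: IF@1 ID@2 stall=0 (-) EX@3 MEM@4 WB@5
I1 ld r5 <- r3: IF@2 ID@3 stall=0 (-) EX@4 MEM@5 WB@6
I2 ld r2 <- r1: IF@3 ID@4 stall=0 (-) EX@5 MEM@6 WB@7
I3 ld r1 <- r1: IF@4 ID@5 stall=0 (-) EX@6 MEM@7 WB@8

Answer: 8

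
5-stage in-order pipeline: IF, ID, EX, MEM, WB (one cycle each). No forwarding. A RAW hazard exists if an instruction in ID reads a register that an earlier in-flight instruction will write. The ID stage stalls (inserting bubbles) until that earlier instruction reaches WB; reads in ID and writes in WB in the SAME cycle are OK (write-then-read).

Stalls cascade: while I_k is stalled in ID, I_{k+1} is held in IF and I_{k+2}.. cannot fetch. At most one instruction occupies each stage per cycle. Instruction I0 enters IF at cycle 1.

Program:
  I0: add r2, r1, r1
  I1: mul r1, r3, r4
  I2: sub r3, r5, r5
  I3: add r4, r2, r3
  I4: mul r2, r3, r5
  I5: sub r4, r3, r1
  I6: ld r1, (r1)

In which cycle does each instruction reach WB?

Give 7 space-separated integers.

I0 add r2 <- r1,r1: IF@1 ID@2 stall=0 (-) EX@3 MEM@4 WB@5
I1 mul r1 <- r3,r4: IF@2 ID@3 stall=0 (-) EX@4 MEM@5 WB@6
I2 sub r3 <- r5,r5: IF@3 ID@4 stall=0 (-) EX@5 MEM@6 WB@7
I3 add r4 <- r2,r3: IF@4 ID@5 stall=2 (RAW on I2.r3 (WB@7)) EX@8 MEM@9 WB@10
I4 mul r2 <- r3,r5: IF@5 ID@8 stall=0 (-) EX@9 MEM@10 WB@11
I5 sub r4 <- r3,r1: IF@8 ID@9 stall=0 (-) EX@10 MEM@11 WB@12
I6 ld r1 <- r1: IF@9 ID@10 stall=0 (-) EX@11 MEM@12 WB@13

Answer: 5 6 7 10 11 12 13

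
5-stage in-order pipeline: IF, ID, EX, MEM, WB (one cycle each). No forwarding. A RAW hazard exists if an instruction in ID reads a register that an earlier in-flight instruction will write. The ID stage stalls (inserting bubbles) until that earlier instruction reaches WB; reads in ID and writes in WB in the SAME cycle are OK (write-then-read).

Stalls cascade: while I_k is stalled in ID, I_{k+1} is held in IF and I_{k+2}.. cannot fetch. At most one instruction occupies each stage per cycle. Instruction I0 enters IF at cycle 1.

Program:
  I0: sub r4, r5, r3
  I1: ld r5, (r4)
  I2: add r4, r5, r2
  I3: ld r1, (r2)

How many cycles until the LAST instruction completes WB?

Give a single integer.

I0 sub r4 <- r5,r3: IF@1 ID@2 stall=0 (-) EX@3 MEM@4 WB@5
I1 ld r5 <- r4: IF@2 ID@3 stall=2 (RAW on I0.r4 (WB@5)) EX@6 MEM@7 WB@8
I2 add r4 <- r5,r2: IF@3 ID@6 stall=2 (RAW on I1.r5 (WB@8)) EX@9 MEM@10 WB@11
I3 ld r1 <- r2: IF@6 ID@9 stall=0 (-) EX@10 MEM@11 WB@12

Answer: 12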